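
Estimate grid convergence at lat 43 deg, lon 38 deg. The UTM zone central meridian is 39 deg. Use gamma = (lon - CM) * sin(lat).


gamma = (38 - 39) * sin(43) = -1 * 0.681998 = -0.682 degrees

-0.682 degrees


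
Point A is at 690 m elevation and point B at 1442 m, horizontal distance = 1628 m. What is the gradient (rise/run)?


gradient = (1442 - 690) / 1628 = 752 / 1628 = 0.4619

0.4619


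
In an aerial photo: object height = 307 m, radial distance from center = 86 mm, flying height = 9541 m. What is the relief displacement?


d = h * r / H = 307 * 86 / 9541 = 2.77 mm

2.77 mm


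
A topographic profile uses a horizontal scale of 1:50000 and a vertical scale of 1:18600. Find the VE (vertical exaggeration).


VE = horizontal_scale / vertical_scale = 50000 / 18600 ≈ 2.7

2.7x


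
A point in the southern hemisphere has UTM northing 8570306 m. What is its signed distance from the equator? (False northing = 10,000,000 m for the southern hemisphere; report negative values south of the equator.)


For southern: actual = 8570306 - 10000000 = -1429694 m

-1429694 m


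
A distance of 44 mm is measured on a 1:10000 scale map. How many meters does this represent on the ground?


ground = 44 mm * 10000 / 1000 = 440.0 m

440.0 m


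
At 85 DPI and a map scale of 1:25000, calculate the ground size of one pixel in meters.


pixel_cm = 2.54 / 85 ≈ 0.029882 cm
ground = pixel_cm * 25000 / 100 = 2.54 * 25000 / (85 * 100) = 63500 / 8500 ≈ 7.47 m

7.47 m


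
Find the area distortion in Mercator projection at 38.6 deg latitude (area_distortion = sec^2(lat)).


area_distortion = 1/cos^2(38.6) = 1.637

1.637


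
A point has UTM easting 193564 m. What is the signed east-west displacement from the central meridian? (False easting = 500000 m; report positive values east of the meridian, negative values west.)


displacement = 193564 - 500000 = -306436 m

-306436 m


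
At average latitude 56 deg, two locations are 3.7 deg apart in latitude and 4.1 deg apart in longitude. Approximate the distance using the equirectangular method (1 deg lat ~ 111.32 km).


dlat_km = 3.7 * 111.32 = 411.884
dlon_km = 4.1 * 111.32 * cos(56) ≈ 255.222
dist = sqrt(411.884^2 + 255.222^2) ≈ 484.5 km

484.5 km


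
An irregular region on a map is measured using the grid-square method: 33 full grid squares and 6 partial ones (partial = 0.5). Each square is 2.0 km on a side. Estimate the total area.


effective squares = 33 + 6 * 0.5 = 36.0
area = 36.0 * 4.0 = 144.0 km^2

144.0 km^2


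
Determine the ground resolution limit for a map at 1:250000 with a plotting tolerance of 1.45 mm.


ground = 1.45 mm * 250000 / 1000 = 362.5 m

362.5 m


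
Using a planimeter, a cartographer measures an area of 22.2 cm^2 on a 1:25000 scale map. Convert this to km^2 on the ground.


ground_area = 22.2 * (25000/100)^2 = 1387500.0 m^2 = 1.3875 km^2 ≈ 1.388 km^2

1.388 km^2


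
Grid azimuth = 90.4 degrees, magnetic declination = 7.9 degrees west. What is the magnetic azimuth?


magnetic azimuth = grid azimuth - declination (east +ve)
mag_az = 90.4 - -7.9 = 98.3 degrees

98.3 degrees


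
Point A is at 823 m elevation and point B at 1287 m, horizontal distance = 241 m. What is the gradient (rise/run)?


gradient = (1287 - 823) / 241 = 464 / 241 = 1.9253

1.9253


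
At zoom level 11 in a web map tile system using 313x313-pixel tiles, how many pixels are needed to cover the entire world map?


tiles per axis = 2^11 = 2048
total tiles = 2048^2 = 4194304
pixels per axis = 2048 * 313 = 641024
total pixels = 641024^2 = 410911768576

410911768576 pixels


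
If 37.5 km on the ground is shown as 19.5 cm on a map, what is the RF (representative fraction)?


ground = 37.5 km = 3750000 cm; RF denominator = ground / map = 3750000 / 19.5 ≈ 192308; RF = 1:192308

1:192308


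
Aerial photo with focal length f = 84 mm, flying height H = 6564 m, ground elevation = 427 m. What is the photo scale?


scale = f / (H - h) = 84 mm / 6137 m = 84 / 6137000 = 1:73060

1:73060


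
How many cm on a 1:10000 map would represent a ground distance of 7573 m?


map_cm = 7573 * 100 / 10000 = 75.73 cm

75.73 cm


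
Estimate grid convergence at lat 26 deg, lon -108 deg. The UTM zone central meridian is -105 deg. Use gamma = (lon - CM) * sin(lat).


gamma = (-108 - -105) * sin(26) = -3 * 0.438371 = -1.315 degrees

-1.315 degrees


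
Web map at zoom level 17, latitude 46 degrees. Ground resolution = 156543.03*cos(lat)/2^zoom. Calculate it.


res = 156543.03 * cos(46) / 2^17 = 156543.03 * 0.69465837 / 131072 = 0.83 m/pixel

0.83 m/pixel


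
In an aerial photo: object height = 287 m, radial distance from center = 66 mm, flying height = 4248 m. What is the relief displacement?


d = h * r / H = 287 * 66 / 4248 = 4.46 mm

4.46 mm


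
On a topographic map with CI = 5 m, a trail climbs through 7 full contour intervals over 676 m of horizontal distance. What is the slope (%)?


elevation change = 7 * 5 = 35 m
slope = 35 / 676 * 100 = 5.2%

5.2%


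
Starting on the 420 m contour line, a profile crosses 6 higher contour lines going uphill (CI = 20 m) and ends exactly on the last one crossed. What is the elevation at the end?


elevation = 420 + 6 * 20 = 540 m

540 m


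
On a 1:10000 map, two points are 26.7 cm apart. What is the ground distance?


ground = 26.7 cm * 10000 / 100 = 2670.0 m = 2.67 km

2.67 km


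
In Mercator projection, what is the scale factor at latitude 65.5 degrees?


SF = 1 / cos(65.5) = 1 / 0.414693 = 2.411

2.411


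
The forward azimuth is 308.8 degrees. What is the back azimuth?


back azimuth = (308.8 + 180) mod 360 = 128.8 degrees

128.8 degrees


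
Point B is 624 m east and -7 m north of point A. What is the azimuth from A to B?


az = atan2(624, -7) = 90.6 deg
adjusted to 0-360: 90.6 degrees

90.6 degrees


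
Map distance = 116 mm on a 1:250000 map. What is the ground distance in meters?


ground = 116 mm * 250000 / 1000 = 29000.0 m

29000.0 m


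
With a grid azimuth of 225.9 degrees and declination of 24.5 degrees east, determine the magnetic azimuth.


magnetic azimuth = grid azimuth - declination (east +ve)
mag_az = 225.9 - 24.5 = 201.4 degrees

201.4 degrees


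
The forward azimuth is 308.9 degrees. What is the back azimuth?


back azimuth = (308.9 + 180) mod 360 = 128.9 degrees

128.9 degrees


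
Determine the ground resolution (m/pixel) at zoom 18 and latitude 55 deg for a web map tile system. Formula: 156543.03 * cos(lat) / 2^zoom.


res = 156543.03 * cos(55) / 2^18 = 156543.03 * 0.57357644 / 262144 = 0.34 m/pixel

0.34 m/pixel


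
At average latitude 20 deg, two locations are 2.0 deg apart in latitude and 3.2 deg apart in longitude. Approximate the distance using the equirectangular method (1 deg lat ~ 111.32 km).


dlat_km = 2.0 * 111.32 = 222.64
dlon_km = 3.2 * 111.32 * cos(20) ≈ 334.741
dist = sqrt(222.64^2 + 334.741^2) ≈ 402.0 km

402.0 km


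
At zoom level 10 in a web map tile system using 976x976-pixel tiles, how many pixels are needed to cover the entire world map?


tiles per axis = 2^10 = 1024
total tiles = 1024^2 = 1048576
pixels per axis = 1024 * 976 = 999424
total pixels = 999424^2 = 998848331776

998848331776 pixels


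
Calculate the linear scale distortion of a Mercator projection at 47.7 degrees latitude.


SF = 1 / cos(47.7) = 1 / 0.673013 = 1.486

1.486


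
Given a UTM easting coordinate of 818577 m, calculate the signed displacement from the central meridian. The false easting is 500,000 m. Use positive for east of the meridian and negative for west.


displacement = 818577 - 500000 = 318577 m

318577 m


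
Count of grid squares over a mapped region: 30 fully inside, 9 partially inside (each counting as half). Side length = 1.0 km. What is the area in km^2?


effective squares = 30 + 9 * 0.5 = 34.5
area = 34.5 * 1.0 = 34.5 km^2

34.5 km^2


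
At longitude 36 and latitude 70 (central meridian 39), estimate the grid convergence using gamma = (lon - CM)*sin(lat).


gamma = (36 - 39) * sin(70) = -3 * 0.939693 = -2.819 degrees

-2.819 degrees


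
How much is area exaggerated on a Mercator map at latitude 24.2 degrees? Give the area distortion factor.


area_distortion = 1/cos^2(24.2) = 1.202

1.202


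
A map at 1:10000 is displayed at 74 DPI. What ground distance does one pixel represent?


pixel_cm = 2.54 / 74 ≈ 0.034324 cm
ground = pixel_cm * 10000 / 100 = 2.54 * 10000 / (74 * 100) = 25400 / 7400 ≈ 3.43 m

3.43 m


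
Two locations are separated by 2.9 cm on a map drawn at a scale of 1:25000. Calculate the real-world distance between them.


ground = 2.9 cm * 25000 / 100 = 725.0 m

725.0 m


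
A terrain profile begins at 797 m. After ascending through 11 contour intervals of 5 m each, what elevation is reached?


elevation = 797 + 11 * 5 = 852 m

852 m


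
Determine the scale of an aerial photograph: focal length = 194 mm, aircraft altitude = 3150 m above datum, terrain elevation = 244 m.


scale = f / (H - h) = 194 mm / 2906 m = 194 / 2906000 = 1:14979

1:14979


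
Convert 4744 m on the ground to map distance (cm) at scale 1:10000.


map_cm = 4744 * 100 / 10000 = 47.44 cm

47.44 cm


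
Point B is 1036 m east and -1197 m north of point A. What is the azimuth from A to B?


az = atan2(1036, -1197) = 139.1 deg
adjusted to 0-360: 139.1 degrees

139.1 degrees


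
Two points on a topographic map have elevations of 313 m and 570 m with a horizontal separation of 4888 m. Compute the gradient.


gradient = (570 - 313) / 4888 = 257 / 4888 = 0.0526

0.0526


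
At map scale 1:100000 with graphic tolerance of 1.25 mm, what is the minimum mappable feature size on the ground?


ground = 1.25 mm * 100000 / 1000 = 125.0 m

125.0 m


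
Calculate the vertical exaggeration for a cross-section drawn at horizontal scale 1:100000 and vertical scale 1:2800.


VE = horizontal_scale / vertical_scale = 100000 / 2800 ≈ 35.7

35.7x


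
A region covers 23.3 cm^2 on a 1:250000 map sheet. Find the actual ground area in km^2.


ground_area = 23.3 * (250000/100)^2 = 145625000.0 m^2 = 145.625 km^2

145.625 km^2


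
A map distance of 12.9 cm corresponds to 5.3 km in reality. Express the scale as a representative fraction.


ground = 5.3 km = 530000 cm; RF denominator = ground / map = 530000 / 12.9 ≈ 41085; RF = 1:41085

1:41085


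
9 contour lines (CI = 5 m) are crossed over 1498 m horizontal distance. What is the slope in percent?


elevation change = 9 * 5 = 45 m
slope = 45 / 1498 * 100 = 3.0%

3.0%


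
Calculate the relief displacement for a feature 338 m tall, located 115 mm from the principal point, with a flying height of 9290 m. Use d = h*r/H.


d = h * r / H = 338 * 115 / 9290 = 4.18 mm

4.18 mm


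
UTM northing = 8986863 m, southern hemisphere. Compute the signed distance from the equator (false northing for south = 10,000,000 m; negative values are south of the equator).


For southern: actual = 8986863 - 10000000 = -1013137 m

-1013137 m


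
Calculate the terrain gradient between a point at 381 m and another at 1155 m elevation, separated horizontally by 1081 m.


gradient = (1155 - 381) / 1081 = 774 / 1081 = 0.716

0.716


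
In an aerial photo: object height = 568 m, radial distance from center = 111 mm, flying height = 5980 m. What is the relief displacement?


d = h * r / H = 568 * 111 / 5980 = 10.54 mm

10.54 mm


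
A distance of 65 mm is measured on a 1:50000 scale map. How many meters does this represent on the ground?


ground = 65 mm * 50000 / 1000 = 3250.0 m

3250.0 m


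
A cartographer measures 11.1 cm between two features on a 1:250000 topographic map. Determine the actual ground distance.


ground = 11.1 cm * 250000 / 100 = 27750.0 m = 27.75 km

27.75 km


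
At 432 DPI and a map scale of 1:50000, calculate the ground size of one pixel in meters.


pixel_cm = 2.54 / 432 ≈ 0.00588 cm
ground = pixel_cm * 50000 / 100 = 2.54 * 50000 / (432 * 100) = 127000 / 43200 ≈ 2.94 m

2.94 m


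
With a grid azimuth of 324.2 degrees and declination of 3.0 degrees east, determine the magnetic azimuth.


magnetic azimuth = grid azimuth - declination (east +ve)
mag_az = 324.2 - 3.0 = 321.2 degrees

321.2 degrees


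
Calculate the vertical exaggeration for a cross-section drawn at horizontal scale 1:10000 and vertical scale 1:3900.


VE = horizontal_scale / vertical_scale = 10000 / 3900 ≈ 2.6

2.6x


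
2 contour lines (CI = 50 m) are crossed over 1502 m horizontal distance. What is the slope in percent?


elevation change = 2 * 50 = 100 m
slope = 100 / 1502 * 100 = 6.7%

6.7%


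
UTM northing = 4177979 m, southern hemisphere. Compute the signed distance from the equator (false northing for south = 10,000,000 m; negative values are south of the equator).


For southern: actual = 4177979 - 10000000 = -5822021 m

-5822021 m


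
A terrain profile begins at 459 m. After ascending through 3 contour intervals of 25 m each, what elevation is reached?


elevation = 459 + 3 * 25 = 534 m

534 m


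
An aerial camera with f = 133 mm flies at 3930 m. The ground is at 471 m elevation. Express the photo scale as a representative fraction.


scale = f / (H - h) = 133 mm / 3459 m = 133 / 3459000 = 1:26008

1:26008


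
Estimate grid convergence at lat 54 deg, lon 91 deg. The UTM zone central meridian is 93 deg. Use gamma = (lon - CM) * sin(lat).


gamma = (91 - 93) * sin(54) = -2 * 0.809017 = -1.618 degrees

-1.618 degrees


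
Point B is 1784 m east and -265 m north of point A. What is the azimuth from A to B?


az = atan2(1784, -265) = 98.4 deg
adjusted to 0-360: 98.4 degrees

98.4 degrees


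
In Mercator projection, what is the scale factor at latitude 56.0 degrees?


SF = 1 / cos(56.0) = 1 / 0.559193 = 1.788

1.788


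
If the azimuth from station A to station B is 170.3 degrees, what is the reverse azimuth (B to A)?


back azimuth = (170.3 + 180) mod 360 = 350.3 degrees

350.3 degrees


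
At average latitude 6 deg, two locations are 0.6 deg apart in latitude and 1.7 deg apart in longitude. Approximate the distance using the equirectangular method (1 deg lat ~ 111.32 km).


dlat_km = 0.6 * 111.32 = 66.792
dlon_km = 1.7 * 111.32 * cos(6) ≈ 188.207
dist = sqrt(66.792^2 + 188.207^2) ≈ 199.7 km

199.7 km


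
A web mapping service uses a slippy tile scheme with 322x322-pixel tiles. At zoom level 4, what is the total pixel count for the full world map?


tiles per axis = 2^4 = 16
total tiles = 16^2 = 256
pixels per axis = 16 * 322 = 5152
total pixels = 5152^2 = 26543104

26543104 pixels


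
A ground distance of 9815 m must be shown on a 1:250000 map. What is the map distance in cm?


map_cm = 9815 * 100 / 250000 = 3.926 cm ≈ 3.93 cm

3.93 cm


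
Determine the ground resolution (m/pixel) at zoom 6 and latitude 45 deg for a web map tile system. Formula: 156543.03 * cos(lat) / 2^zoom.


res = 156543.03 * cos(45) / 2^6 = 156543.03 * 0.70710678 / 64 = 1729.57 m/pixel

1729.57 m/pixel


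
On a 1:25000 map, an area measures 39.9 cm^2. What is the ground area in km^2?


ground_area = 39.9 * (25000/100)^2 = 2493750.0 m^2 = 2.49375 km^2 ≈ 2.494 km^2

2.494 km^2


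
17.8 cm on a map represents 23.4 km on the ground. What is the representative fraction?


ground = 23.4 km = 2340000 cm; RF denominator = ground / map = 2340000 / 17.8 ≈ 131461; RF = 1:131461

1:131461


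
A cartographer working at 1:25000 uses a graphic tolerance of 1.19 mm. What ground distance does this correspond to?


ground = 1.19 mm * 25000 / 1000 = 29.75 m

29.75 m


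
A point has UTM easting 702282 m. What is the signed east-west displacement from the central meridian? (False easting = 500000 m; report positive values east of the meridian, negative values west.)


displacement = 702282 - 500000 = 202282 m

202282 m


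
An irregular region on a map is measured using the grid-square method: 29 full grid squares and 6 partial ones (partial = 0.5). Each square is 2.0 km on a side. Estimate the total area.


effective squares = 29 + 6 * 0.5 = 32.0
area = 32.0 * 4.0 = 128.0 km^2

128.0 km^2


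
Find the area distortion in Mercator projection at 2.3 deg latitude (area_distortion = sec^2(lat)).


area_distortion = 1/cos^2(2.3) = 1.002

1.002


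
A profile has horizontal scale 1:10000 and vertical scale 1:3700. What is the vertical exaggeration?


VE = horizontal_scale / vertical_scale = 10000 / 3700 ≈ 2.7

2.7x


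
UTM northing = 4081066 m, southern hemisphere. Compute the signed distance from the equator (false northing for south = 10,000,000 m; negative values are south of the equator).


For southern: actual = 4081066 - 10000000 = -5918934 m

-5918934 m


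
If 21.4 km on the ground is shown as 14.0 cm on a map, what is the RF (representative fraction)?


ground = 21.4 km = 2140000 cm; RF denominator = ground / map = 2140000 / 14.0 ≈ 152857; RF = 1:152857

1:152857


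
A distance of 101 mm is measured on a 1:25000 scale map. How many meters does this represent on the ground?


ground = 101 mm * 25000 / 1000 = 2525.0 m

2525.0 m


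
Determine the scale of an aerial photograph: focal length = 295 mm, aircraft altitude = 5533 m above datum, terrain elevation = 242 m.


scale = f / (H - h) = 295 mm / 5291 m = 295 / 5291000 = 1:17936

1:17936


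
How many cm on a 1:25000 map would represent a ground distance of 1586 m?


map_cm = 1586 * 100 / 25000 = 6.344 cm ≈ 6.34 cm

6.34 cm


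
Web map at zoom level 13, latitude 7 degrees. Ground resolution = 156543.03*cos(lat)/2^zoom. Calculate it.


res = 156543.03 * cos(7) / 2^13 = 156543.03 * 0.99254615 / 8192 = 18.97 m/pixel

18.97 m/pixel


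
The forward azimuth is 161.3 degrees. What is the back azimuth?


back azimuth = (161.3 + 180) mod 360 = 341.3 degrees

341.3 degrees


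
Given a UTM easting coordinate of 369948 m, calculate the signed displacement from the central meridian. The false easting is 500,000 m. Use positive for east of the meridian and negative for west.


displacement = 369948 - 500000 = -130052 m

-130052 m


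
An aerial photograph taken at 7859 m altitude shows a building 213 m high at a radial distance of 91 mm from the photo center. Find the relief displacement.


d = h * r / H = 213 * 91 / 7859 = 2.47 mm

2.47 mm


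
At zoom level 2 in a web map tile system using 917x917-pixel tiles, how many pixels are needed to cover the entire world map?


tiles per axis = 2^2 = 4
total tiles = 4^2 = 16
pixels per axis = 4 * 917 = 3668
total pixels = 3668^2 = 13454224

13454224 pixels


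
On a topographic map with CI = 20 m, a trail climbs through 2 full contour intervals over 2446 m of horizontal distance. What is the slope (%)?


elevation change = 2 * 20 = 40 m
slope = 40 / 2446 * 100 = 1.6%

1.6%


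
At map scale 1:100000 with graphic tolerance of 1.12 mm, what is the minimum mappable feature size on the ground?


ground = 1.12 mm * 100000 / 1000 = 112.0 m

112.0 m


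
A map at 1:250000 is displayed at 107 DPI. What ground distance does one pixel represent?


pixel_cm = 2.54 / 107 ≈ 0.023738 cm
ground = pixel_cm * 250000 / 100 = 2.54 * 250000 / (107 * 100) = 635000 / 10700 ≈ 59.35 m

59.35 m


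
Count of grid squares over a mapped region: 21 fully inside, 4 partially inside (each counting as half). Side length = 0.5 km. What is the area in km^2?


effective squares = 21 + 4 * 0.5 = 23.0
area = 23.0 * 0.25 = 5.75 km^2

5.75 km^2


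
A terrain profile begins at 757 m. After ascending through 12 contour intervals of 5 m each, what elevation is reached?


elevation = 757 + 12 * 5 = 817 m

817 m


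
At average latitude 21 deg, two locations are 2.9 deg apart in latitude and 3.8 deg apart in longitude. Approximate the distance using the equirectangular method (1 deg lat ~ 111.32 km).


dlat_km = 2.9 * 111.32 = 322.828
dlon_km = 3.8 * 111.32 * cos(21) ≈ 394.919
dist = sqrt(322.828^2 + 394.919^2) ≈ 510.1 km

510.1 km


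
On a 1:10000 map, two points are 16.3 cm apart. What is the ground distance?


ground = 16.3 cm * 10000 / 100 = 1630.0 m = 1.63 km

1.63 km


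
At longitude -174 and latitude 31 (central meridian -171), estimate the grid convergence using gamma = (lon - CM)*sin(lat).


gamma = (-174 - -171) * sin(31) = -3 * 0.515038 = -1.545 degrees

-1.545 degrees


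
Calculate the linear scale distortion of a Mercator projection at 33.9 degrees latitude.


SF = 1 / cos(33.9) = 1 / 0.830012 = 1.205

1.205


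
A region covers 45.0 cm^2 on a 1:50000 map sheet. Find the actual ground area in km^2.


ground_area = 45.0 * (50000/100)^2 = 11250000.0 m^2 = 11.25 km^2

11.25 km^2


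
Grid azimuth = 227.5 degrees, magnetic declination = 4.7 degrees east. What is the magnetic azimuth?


magnetic azimuth = grid azimuth - declination (east +ve)
mag_az = 227.5 - 4.7 = 222.8 degrees

222.8 degrees


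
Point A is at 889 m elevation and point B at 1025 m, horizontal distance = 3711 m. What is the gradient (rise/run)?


gradient = (1025 - 889) / 3711 = 136 / 3711 = 0.0366

0.0366


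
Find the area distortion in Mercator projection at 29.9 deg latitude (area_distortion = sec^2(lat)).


area_distortion = 1/cos^2(29.9) = 1.331

1.331


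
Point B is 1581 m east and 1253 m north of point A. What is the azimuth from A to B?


az = atan2(1581, 1253) = 51.6 deg
adjusted to 0-360: 51.6 degrees

51.6 degrees


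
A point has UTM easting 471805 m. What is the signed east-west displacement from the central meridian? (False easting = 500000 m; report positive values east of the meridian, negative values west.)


displacement = 471805 - 500000 = -28195 m

-28195 m


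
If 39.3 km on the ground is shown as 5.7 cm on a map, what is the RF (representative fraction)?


ground = 39.3 km = 3930000 cm; RF denominator = ground / map = 3930000 / 5.7 ≈ 689474; RF = 1:689474

1:689474


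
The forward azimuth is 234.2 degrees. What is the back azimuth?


back azimuth = (234.2 + 180) mod 360 = 54.2 degrees

54.2 degrees


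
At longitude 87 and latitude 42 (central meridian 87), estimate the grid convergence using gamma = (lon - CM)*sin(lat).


gamma = (87 - 87) * sin(42) = 0 * 0.669131 = 0.0 degrees

0.0 degrees


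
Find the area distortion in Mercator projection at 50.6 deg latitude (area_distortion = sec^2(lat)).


area_distortion = 1/cos^2(50.6) = 2.482

2.482


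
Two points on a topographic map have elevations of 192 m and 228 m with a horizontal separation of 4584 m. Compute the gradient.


gradient = (228 - 192) / 4584 = 36 / 4584 = 0.0079

0.0079


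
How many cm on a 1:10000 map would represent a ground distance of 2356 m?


map_cm = 2356 * 100 / 10000 = 23.56 cm

23.56 cm


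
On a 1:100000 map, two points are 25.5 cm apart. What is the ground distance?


ground = 25.5 cm * 100000 / 100 = 25500.0 m = 25.5 km

25.5 km


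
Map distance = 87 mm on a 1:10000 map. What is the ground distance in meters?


ground = 87 mm * 10000 / 1000 = 870.0 m

870.0 m


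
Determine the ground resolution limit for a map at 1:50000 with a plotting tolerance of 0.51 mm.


ground = 0.51 mm * 50000 / 1000 = 25.5 m

25.5 m


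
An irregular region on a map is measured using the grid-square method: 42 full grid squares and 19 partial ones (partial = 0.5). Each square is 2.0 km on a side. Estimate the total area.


effective squares = 42 + 19 * 0.5 = 51.5
area = 51.5 * 4.0 = 206.0 km^2

206.0 km^2


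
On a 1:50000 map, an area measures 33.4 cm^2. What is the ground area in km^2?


ground_area = 33.4 * (50000/100)^2 = 8350000.0 m^2 = 8.35 km^2

8.35 km^2


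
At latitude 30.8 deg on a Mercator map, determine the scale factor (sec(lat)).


SF = 1 / cos(30.8) = 1 / 0.85896 = 1.164

1.164


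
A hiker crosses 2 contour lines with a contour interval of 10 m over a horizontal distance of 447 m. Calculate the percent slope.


elevation change = 2 * 10 = 20 m
slope = 20 / 447 * 100 = 4.5%

4.5%


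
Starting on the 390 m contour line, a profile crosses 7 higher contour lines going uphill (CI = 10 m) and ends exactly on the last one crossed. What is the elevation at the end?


elevation = 390 + 7 * 10 = 460 m

460 m


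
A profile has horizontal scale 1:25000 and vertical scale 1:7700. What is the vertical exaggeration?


VE = horizontal_scale / vertical_scale = 25000 / 7700 ≈ 3.2

3.2x


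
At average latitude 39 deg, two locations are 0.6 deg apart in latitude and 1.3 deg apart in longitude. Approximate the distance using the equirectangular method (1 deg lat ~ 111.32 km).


dlat_km = 0.6 * 111.32 = 66.792
dlon_km = 1.3 * 111.32 * cos(39) ≈ 112.465
dist = sqrt(66.792^2 + 112.465^2) ≈ 130.8 km

130.8 km


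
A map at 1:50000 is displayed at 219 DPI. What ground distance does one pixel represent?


pixel_cm = 2.54 / 219 ≈ 0.011598 cm
ground = pixel_cm * 50000 / 100 = 2.54 * 50000 / (219 * 100) = 127000 / 21900 ≈ 5.8 m

5.8 m


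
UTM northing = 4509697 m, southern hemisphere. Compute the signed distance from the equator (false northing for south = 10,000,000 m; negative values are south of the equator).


For southern: actual = 4509697 - 10000000 = -5490303 m

-5490303 m


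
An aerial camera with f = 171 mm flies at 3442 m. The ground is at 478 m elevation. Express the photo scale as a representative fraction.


scale = f / (H - h) = 171 mm / 2964 m = 171 / 2964000 = 1:17333

1:17333


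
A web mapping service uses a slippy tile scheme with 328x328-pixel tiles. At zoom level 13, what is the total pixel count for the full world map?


tiles per axis = 2^13 = 8192
total tiles = 8192^2 = 67108864
pixels per axis = 8192 * 328 = 2686976
total pixels = 2686976^2 = 7219840024576

7219840024576 pixels


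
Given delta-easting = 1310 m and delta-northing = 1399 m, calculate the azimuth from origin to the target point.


az = atan2(1310, 1399) = 43.1 deg
adjusted to 0-360: 43.1 degrees

43.1 degrees


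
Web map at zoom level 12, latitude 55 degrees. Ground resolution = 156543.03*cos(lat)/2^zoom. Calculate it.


res = 156543.03 * cos(55) / 2^12 = 156543.03 * 0.57357644 / 4096 = 21.92 m/pixel

21.92 m/pixel


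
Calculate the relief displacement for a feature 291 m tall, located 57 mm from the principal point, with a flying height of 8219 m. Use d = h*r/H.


d = h * r / H = 291 * 57 / 8219 = 2.02 mm

2.02 mm


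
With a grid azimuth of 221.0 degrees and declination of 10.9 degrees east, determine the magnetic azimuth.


magnetic azimuth = grid azimuth - declination (east +ve)
mag_az = 221.0 - 10.9 = 210.1 degrees

210.1 degrees


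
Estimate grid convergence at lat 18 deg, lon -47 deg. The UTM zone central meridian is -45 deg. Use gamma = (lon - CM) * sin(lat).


gamma = (-47 - -45) * sin(18) = -2 * 0.309017 = -0.618 degrees

-0.618 degrees


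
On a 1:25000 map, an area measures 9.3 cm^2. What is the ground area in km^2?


ground_area = 9.3 * (25000/100)^2 = 581250.0 m^2 = 0.58125 km^2 ≈ 0.581 km^2

0.581 km^2


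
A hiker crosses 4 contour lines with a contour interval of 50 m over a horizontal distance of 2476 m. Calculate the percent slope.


elevation change = 4 * 50 = 200 m
slope = 200 / 2476 * 100 = 8.1%

8.1%


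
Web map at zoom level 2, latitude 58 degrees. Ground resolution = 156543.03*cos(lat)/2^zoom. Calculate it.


res = 156543.03 * cos(58) / 2^2 = 156543.03 * 0.52991926 / 4 = 20738.79 m/pixel

20738.79 m/pixel


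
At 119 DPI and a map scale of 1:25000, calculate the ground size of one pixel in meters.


pixel_cm = 2.54 / 119 ≈ 0.021345 cm
ground = pixel_cm * 25000 / 100 = 2.54 * 25000 / (119 * 100) = 63500 / 11900 ≈ 5.34 m

5.34 m


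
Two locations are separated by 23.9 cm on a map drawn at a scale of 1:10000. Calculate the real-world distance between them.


ground = 23.9 cm * 10000 / 100 = 2390.0 m = 2.39 km

2.39 km


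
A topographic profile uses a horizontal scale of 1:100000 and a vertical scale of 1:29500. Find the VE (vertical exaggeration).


VE = horizontal_scale / vertical_scale = 100000 / 29500 ≈ 3.4

3.4x


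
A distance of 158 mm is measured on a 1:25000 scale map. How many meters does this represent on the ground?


ground = 158 mm * 25000 / 1000 = 3950.0 m

3950.0 m


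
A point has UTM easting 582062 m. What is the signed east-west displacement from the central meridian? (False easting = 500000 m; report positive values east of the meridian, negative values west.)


displacement = 582062 - 500000 = 82062 m

82062 m


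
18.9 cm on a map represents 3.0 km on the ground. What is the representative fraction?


ground = 3.0 km = 300000 cm; RF denominator = ground / map = 300000 / 18.9 ≈ 15873; RF = 1:15873

1:15873


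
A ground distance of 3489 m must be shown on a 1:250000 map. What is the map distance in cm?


map_cm = 3489 * 100 / 250000 = 1.3956 cm ≈ 1.4 cm

1.4 cm


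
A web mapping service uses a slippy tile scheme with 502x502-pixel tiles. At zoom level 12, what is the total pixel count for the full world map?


tiles per axis = 2^12 = 4096
total tiles = 4096^2 = 16777216
pixels per axis = 4096 * 502 = 2056192
total pixels = 2056192^2 = 4227925540864

4227925540864 pixels


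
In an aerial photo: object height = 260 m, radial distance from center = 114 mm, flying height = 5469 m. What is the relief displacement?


d = h * r / H = 260 * 114 / 5469 = 5.42 mm

5.42 mm


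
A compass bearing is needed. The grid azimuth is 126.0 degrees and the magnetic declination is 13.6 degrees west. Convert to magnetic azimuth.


magnetic azimuth = grid azimuth - declination (east +ve)
mag_az = 126.0 - -13.6 = 139.6 degrees

139.6 degrees


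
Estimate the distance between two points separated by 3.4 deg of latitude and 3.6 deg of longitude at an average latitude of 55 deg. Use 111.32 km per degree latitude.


dlat_km = 3.4 * 111.32 = 378.488
dlon_km = 3.6 * 111.32 * cos(55) ≈ 229.862
dist = sqrt(378.488^2 + 229.862^2) ≈ 442.8 km

442.8 km


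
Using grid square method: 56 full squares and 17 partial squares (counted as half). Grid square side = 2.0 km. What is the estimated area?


effective squares = 56 + 17 * 0.5 = 64.5
area = 64.5 * 4.0 = 258.0 km^2

258.0 km^2


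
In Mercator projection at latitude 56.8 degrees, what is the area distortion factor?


area_distortion = 1/cos^2(56.8) = 3.335

3.335


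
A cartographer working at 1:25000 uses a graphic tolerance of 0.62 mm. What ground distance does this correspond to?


ground = 0.62 mm * 25000 / 1000 = 15.5 m

15.5 m


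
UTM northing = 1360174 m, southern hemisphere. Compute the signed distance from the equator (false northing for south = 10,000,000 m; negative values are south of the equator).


For southern: actual = 1360174 - 10000000 = -8639826 m

-8639826 m


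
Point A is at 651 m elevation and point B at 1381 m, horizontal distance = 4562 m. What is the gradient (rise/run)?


gradient = (1381 - 651) / 4562 = 730 / 4562 = 0.16

0.16


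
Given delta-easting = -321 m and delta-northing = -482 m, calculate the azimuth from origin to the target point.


az = atan2(-321, -482) = -146.3 deg
adjusted to 0-360: 213.7 degrees

213.7 degrees


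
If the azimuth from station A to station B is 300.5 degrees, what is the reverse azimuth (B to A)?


back azimuth = (300.5 + 180) mod 360 = 120.5 degrees

120.5 degrees


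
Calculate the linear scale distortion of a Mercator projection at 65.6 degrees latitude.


SF = 1 / cos(65.6) = 1 / 0.413104 = 2.421

2.421


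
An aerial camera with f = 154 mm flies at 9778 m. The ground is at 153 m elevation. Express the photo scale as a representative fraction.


scale = f / (H - h) = 154 mm / 9625 m = 154 / 9625000 = 1:62500

1:62500


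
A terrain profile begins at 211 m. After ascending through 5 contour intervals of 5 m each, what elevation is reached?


elevation = 211 + 5 * 5 = 236 m

236 m


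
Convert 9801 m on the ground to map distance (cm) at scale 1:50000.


map_cm = 9801 * 100 / 50000 = 19.602 cm ≈ 19.6 cm

19.6 cm


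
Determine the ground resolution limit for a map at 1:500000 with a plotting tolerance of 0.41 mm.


ground = 0.41 mm * 500000 / 1000 = 205.0 m

205.0 m


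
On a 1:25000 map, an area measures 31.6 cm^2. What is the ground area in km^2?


ground_area = 31.6 * (25000/100)^2 = 1975000.0 m^2 = 1.975 km^2

1.975 km^2


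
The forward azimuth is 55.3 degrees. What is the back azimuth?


back azimuth = (55.3 + 180) mod 360 = 235.3 degrees

235.3 degrees


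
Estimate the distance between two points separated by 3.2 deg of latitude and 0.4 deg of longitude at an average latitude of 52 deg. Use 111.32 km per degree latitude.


dlat_km = 3.2 * 111.32 = 356.224
dlon_km = 0.4 * 111.32 * cos(52) ≈ 27.414
dist = sqrt(356.224^2 + 27.414^2) ≈ 357.3 km

357.3 km


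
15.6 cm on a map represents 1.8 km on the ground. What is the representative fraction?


ground = 1.8 km = 180000 cm; RF denominator = ground / map = 180000 / 15.6 ≈ 11538; RF = 1:11538

1:11538


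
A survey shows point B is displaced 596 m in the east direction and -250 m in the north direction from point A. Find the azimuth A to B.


az = atan2(596, -250) = 112.8 deg
adjusted to 0-360: 112.8 degrees

112.8 degrees


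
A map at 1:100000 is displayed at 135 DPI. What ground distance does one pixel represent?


pixel_cm = 2.54 / 135 ≈ 0.018815 cm
ground = pixel_cm * 100000 / 100 = 2.54 * 100000 / (135 * 100) = 254000 / 13500 ≈ 18.81 m

18.81 m


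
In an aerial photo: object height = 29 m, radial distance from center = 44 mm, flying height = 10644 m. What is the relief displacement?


d = h * r / H = 29 * 44 / 10644 = 0.12 mm

0.12 mm


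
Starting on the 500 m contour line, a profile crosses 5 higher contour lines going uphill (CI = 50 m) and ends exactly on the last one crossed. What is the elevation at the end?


elevation = 500 + 5 * 50 = 750 m

750 m


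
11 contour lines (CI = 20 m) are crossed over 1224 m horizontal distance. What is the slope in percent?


elevation change = 11 * 20 = 220 m
slope = 220 / 1224 * 100 = 18.0%

18.0%


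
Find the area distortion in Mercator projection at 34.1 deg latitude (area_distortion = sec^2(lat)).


area_distortion = 1/cos^2(34.1) = 1.458

1.458


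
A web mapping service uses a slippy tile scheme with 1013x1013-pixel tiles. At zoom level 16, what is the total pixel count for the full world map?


tiles per axis = 2^16 = 65536
total tiles = 65536^2 = 4294967296
pixels per axis = 65536 * 1013 = 66387968
total pixels = 66387968^2 = 4407362295169024

4407362295169024 pixels


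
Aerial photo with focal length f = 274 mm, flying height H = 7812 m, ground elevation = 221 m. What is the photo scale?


scale = f / (H - h) = 274 mm / 7591 m = 274 / 7591000 = 1:27704

1:27704


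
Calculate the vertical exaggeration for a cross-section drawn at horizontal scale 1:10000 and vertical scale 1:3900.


VE = horizontal_scale / vertical_scale = 10000 / 3900 ≈ 2.6

2.6x


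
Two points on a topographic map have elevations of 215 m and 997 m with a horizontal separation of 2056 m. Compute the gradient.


gradient = (997 - 215) / 2056 = 782 / 2056 = 0.3804

0.3804


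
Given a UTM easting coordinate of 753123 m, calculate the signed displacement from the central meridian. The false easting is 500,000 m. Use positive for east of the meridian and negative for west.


displacement = 753123 - 500000 = 253123 m

253123 m


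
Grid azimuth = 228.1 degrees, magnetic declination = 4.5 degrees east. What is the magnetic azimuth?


magnetic azimuth = grid azimuth - declination (east +ve)
mag_az = 228.1 - 4.5 = 223.6 degrees

223.6 degrees


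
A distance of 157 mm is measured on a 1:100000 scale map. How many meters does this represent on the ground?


ground = 157 mm * 100000 / 1000 = 15700.0 m

15700.0 m


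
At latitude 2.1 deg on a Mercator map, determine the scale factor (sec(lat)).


SF = 1 / cos(2.1) = 1 / 0.999328 = 1.001

1.001


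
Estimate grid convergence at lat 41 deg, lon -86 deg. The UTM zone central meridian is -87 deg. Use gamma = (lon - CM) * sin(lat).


gamma = (-86 - -87) * sin(41) = 1 * 0.656059 = 0.656 degrees

0.656 degrees


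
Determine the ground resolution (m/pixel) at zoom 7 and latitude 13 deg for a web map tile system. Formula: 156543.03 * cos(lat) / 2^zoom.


res = 156543.03 * cos(13) / 2^7 = 156543.03 * 0.97437006 / 128 = 1191.65 m/pixel

1191.65 m/pixel


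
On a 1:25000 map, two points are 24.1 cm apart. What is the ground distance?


ground = 24.1 cm * 25000 / 100 = 6025.0 m = 6.025 km

6.025 km


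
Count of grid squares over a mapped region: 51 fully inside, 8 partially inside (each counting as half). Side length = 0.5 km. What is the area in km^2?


effective squares = 51 + 8 * 0.5 = 55.0
area = 55.0 * 0.25 = 13.75 km^2

13.75 km^2


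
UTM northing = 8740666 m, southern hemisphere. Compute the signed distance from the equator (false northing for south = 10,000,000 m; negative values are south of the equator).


For southern: actual = 8740666 - 10000000 = -1259334 m

-1259334 m


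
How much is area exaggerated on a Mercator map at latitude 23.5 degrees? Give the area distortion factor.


area_distortion = 1/cos^2(23.5) = 1.189

1.189


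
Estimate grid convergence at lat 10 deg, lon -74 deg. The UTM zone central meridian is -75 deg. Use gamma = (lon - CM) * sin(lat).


gamma = (-74 - -75) * sin(10) = 1 * 0.173648 = 0.174 degrees

0.174 degrees


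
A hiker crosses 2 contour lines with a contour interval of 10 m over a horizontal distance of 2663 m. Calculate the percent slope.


elevation change = 2 * 10 = 20 m
slope = 20 / 2663 * 100 = 0.8%

0.8%


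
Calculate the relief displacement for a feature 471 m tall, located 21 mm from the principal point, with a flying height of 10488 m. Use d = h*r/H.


d = h * r / H = 471 * 21 / 10488 = 0.94 mm

0.94 mm


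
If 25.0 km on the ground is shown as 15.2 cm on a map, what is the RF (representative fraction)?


ground = 25.0 km = 2500000 cm; RF denominator = ground / map = 2500000 / 15.2 ≈ 164474; RF = 1:164474

1:164474


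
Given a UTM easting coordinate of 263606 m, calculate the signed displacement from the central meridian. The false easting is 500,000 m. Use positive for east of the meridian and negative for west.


displacement = 263606 - 500000 = -236394 m

-236394 m


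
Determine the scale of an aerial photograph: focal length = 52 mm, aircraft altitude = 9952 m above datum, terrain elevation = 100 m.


scale = f / (H - h) = 52 mm / 9852 m = 52 / 9852000 = 1:189462

1:189462


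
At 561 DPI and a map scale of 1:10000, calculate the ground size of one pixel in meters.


pixel_cm = 2.54 / 561 ≈ 0.004528 cm
ground = pixel_cm * 10000 / 100 = 2.54 * 10000 / (561 * 100) = 25400 / 56100 ≈ 0.45 m

0.45 m


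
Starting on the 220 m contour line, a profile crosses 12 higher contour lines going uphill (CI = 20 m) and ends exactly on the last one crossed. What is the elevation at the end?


elevation = 220 + 12 * 20 = 460 m

460 m


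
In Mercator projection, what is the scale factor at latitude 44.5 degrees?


SF = 1 / cos(44.5) = 1 / 0.71325 = 1.402

1.402


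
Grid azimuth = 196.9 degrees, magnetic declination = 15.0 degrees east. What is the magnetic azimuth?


magnetic azimuth = grid azimuth - declination (east +ve)
mag_az = 196.9 - 15.0 = 181.9 degrees

181.9 degrees
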